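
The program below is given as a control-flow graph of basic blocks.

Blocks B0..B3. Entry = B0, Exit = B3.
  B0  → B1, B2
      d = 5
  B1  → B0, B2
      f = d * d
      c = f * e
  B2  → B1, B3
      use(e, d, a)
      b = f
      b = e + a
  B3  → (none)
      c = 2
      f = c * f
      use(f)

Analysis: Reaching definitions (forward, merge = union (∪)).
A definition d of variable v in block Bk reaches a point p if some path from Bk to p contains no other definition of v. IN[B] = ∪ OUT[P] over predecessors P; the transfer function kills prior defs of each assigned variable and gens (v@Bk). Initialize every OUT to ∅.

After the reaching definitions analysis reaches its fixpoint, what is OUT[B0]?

Converged values:
  B0:   IN={b@B2, c@B1, d@B0, f@B1}   OUT={b@B2, c@B1, d@B0, f@B1}
  B1:   IN={b@B2, c@B1, d@B0, f@B1}   OUT={b@B2, c@B1, d@B0, f@B1}
  B2:   IN={b@B2, c@B1, d@B0, f@B1}   OUT={b@B2, c@B1, d@B0, f@B1}
  B3:   IN={b@B2, c@B1, d@B0, f@B1}   OUT={b@B2, c@B3, d@B0, f@B3}

Merge at B0 (entry node, so the boundary value {} is joined with the incoming edge(s)): IN[B0] = {} ⊔ OUT[B1] = {b@B2, c@B1, d@B0, f@B1}
Applying B0's transfer function to that IN value gives OUT[B0] (row B0 above).

Answer: {b@B2, c@B1, d@B0, f@B1}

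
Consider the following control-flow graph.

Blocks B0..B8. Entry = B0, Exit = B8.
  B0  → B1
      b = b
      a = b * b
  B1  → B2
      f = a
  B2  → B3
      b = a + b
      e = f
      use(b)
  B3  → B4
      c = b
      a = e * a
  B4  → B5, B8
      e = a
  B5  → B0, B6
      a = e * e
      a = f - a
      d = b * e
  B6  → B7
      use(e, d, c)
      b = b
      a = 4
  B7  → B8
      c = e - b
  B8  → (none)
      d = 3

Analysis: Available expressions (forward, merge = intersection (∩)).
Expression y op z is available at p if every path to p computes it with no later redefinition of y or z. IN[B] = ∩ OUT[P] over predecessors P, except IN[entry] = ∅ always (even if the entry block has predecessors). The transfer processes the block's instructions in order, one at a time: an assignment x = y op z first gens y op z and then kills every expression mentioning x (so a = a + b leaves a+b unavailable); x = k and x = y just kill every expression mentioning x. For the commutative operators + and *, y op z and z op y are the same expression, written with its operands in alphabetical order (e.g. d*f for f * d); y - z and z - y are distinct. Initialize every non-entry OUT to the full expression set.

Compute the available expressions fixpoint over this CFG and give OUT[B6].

Converged values:
  B0:   IN={}   OUT={b*b}
  B1:   IN={b*b}   OUT={b*b}
  B2:   IN={b*b}   OUT={}
  B3:   IN={}   OUT={}
  B4:   IN={}   OUT={}
  B5:   IN={}   OUT={b*e, e*e}
  B6:   IN={b*e, e*e}   OUT={e*e}
  B7:   IN={e*e}   OUT={e*e, e-b}
  B8:   IN={}   OUT={}

Merge at B6: IN[B6] = OUT[B5] = {b*e, e*e}
Applying B6's transfer function to that IN value gives OUT[B6] (row B6 above).

Answer: {e*e}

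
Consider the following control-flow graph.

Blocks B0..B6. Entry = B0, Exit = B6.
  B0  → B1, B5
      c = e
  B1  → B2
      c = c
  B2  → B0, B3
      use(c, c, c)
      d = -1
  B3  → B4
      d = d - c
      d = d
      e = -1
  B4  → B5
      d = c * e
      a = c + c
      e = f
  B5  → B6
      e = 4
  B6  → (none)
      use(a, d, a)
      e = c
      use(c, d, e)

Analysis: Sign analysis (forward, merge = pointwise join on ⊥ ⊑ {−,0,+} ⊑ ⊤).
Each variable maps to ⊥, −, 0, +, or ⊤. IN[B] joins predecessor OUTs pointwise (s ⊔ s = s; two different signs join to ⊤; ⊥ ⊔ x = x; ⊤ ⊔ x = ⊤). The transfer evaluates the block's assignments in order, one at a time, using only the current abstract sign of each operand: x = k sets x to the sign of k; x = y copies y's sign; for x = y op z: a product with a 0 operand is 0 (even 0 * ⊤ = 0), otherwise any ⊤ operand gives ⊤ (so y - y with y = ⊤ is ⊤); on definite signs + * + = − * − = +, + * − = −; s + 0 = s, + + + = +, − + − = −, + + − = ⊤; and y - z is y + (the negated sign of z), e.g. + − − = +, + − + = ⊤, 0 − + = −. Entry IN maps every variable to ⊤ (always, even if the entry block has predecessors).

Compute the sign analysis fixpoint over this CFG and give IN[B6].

Per-block solution:
  B0:   IN=(all ⊤)   OUT=(all ⊤)
  B1:   IN=(all ⊤)   OUT=(all ⊤)
  B2:   IN=(all ⊤)   OUT={d:-; rest ⊤}
  B3:   IN={d:-; rest ⊤}   OUT={e:-; rest ⊤}
  B4:   IN={e:-; rest ⊤}   OUT=(all ⊤)
  B5:   IN=(all ⊤)   OUT={e:+; rest ⊤}
  B6:   IN={e:+; rest ⊤}   OUT=(all ⊤)

Merge at B6: IN[B6] = OUT[B5] = {a: ⊤, b: ⊤, c: ⊤, d: ⊤, e: +, f: ⊤}

Answer: {a: ⊤, b: ⊤, c: ⊤, d: ⊤, e: +, f: ⊤}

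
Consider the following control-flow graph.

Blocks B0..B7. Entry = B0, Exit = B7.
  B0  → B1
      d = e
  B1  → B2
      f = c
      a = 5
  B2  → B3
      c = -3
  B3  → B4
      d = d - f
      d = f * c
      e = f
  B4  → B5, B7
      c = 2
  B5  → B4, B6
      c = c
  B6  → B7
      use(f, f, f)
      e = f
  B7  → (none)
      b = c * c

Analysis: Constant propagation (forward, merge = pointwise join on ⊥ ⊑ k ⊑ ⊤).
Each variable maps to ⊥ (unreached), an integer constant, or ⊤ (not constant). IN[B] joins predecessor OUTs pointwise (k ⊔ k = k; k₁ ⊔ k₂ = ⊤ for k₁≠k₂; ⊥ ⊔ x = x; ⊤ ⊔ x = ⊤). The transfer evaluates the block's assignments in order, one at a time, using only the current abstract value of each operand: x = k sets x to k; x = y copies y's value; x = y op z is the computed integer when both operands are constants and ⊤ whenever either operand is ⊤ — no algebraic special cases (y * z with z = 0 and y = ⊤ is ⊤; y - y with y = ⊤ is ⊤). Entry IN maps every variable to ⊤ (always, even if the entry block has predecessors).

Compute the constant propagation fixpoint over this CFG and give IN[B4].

Answer: {a: 5, b: ⊤, c: ⊤, d: ⊤, e: ⊤, f: ⊤}

Working:
Fixpoint table:
  B0:   IN=(all ⊤)   OUT=(all ⊤)
  B1:   IN=(all ⊤)   OUT={a:5; rest ⊤}
  B2:   IN={a:5; rest ⊤}   OUT={a:5, c:-3; rest ⊤}
  B3:   IN={a:5, c:-3; rest ⊤}   OUT={a:5, c:-3; rest ⊤}
  B4:   IN={a:5; rest ⊤}   OUT={a:5, c:2; rest ⊤}
  B5:   IN={a:5, c:2; rest ⊤}   OUT={a:5, c:2; rest ⊤}
  B6:   IN={a:5, c:2; rest ⊤}   OUT={a:5, c:2; rest ⊤}
  B7:   IN={a:5, c:2; rest ⊤}   OUT={a:5, b:4, c:2; rest ⊤}

Merge at B4: IN[B4] = OUT[B3] ⊔ OUT[B5] = {a: 5, b: ⊤, c: ⊤, d: ⊤, e: ⊤, f: ⊤}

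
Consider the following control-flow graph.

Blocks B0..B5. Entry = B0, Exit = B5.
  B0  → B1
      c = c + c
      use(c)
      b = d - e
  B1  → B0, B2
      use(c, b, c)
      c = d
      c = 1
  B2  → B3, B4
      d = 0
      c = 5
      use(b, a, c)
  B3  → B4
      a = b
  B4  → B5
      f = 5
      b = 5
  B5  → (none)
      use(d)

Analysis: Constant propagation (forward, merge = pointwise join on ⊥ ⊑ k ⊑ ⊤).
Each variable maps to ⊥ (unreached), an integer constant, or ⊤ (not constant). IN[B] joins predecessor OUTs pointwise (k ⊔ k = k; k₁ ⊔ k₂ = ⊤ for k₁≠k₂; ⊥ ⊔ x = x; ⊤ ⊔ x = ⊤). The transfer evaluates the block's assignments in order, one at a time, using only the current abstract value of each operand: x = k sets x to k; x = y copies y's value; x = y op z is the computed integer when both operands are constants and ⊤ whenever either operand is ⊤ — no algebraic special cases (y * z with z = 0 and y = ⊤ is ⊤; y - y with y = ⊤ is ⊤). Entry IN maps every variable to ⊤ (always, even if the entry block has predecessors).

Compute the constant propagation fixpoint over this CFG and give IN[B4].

Per-block solution:
  B0: | IN=(all ⊤) | OUT=(all ⊤)
  B1: | IN=(all ⊤) | OUT={c:1; rest ⊤}
  B2: | IN={c:1; rest ⊤} | OUT={c:5, d:0; rest ⊤}
  B3: | IN={c:5, d:0; rest ⊤} | OUT={c:5, d:0; rest ⊤}
  B4: | IN={c:5, d:0; rest ⊤} | OUT={b:5, c:5, d:0, f:5; rest ⊤}
  B5: | IN={b:5, c:5, d:0, f:5; rest ⊤} | OUT={b:5, c:5, d:0, f:5; rest ⊤}

Merge at B4: IN[B4] = OUT[B2] ⊔ OUT[B3] = {a: ⊤, b: ⊤, c: 5, d: 0, e: ⊤, f: ⊤}

Answer: {a: ⊤, b: ⊤, c: 5, d: 0, e: ⊤, f: ⊤}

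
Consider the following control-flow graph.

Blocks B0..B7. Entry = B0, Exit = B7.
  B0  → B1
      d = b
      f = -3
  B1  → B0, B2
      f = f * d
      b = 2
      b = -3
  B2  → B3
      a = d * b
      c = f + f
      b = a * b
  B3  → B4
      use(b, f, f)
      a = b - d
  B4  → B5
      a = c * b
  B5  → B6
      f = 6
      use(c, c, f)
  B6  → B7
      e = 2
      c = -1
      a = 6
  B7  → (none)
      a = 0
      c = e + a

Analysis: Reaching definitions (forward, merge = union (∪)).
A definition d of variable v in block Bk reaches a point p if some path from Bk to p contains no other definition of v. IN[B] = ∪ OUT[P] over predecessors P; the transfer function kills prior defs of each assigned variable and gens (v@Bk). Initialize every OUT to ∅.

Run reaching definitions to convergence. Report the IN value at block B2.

Answer: {b@B1, d@B0, f@B1}

Trace:
Converged values:
  B0:  IN={b@B1, d@B0, f@B1}  OUT={b@B1, d@B0, f@B0}
  B1:  IN={b@B1, d@B0, f@B0}  OUT={b@B1, d@B0, f@B1}
  B2:  IN={b@B1, d@B0, f@B1}  OUT={a@B2, b@B2, c@B2, d@B0, f@B1}
  B3:  IN={a@B2, b@B2, c@B2, d@B0, f@B1}  OUT={a@B3, b@B2, c@B2, d@B0, f@B1}
  B4:  IN={a@B3, b@B2, c@B2, d@B0, f@B1}  OUT={a@B4, b@B2, c@B2, d@B0, f@B1}
  B5:  IN={a@B4, b@B2, c@B2, d@B0, f@B1}  OUT={a@B4, b@B2, c@B2, d@B0, f@B5}
  B6:  IN={a@B4, b@B2, c@B2, d@B0, f@B5}  OUT={a@B6, b@B2, c@B6, d@B0, e@B6, f@B5}
  B7:  IN={a@B6, b@B2, c@B6, d@B0, e@B6, f@B5}  OUT={a@B7, b@B2, c@B7, d@B0, e@B6, f@B5}

Merge at B2: IN[B2] = OUT[B1] = {b@B1, d@B0, f@B1}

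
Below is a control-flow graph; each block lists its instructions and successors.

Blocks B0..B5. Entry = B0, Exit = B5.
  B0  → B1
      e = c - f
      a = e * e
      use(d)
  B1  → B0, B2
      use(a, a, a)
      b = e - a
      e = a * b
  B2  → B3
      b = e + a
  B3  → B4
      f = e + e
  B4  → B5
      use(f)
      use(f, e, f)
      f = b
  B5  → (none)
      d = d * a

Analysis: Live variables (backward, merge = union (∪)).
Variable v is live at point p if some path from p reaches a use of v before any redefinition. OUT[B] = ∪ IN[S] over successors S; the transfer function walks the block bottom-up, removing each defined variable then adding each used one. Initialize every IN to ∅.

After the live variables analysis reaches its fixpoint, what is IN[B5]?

Converged values:
  B0:   IN={c, d, f}   OUT={a, c, d, e, f}
  B1:   IN={a, c, d, e, f}   OUT={a, c, d, e, f}
  B2:   IN={a, d, e}   OUT={a, b, d, e}
  B3:   IN={a, b, d, e}   OUT={a, b, d, e, f}
  B4:   IN={a, b, d, e, f}   OUT={a, d}
  B5:   IN={a, d}   OUT={}

B5 is the boundary node: OUT[B5] = {}
Applying B5's transfer function to that OUT value gives IN[B5] (row B5 above).

Answer: {a, d}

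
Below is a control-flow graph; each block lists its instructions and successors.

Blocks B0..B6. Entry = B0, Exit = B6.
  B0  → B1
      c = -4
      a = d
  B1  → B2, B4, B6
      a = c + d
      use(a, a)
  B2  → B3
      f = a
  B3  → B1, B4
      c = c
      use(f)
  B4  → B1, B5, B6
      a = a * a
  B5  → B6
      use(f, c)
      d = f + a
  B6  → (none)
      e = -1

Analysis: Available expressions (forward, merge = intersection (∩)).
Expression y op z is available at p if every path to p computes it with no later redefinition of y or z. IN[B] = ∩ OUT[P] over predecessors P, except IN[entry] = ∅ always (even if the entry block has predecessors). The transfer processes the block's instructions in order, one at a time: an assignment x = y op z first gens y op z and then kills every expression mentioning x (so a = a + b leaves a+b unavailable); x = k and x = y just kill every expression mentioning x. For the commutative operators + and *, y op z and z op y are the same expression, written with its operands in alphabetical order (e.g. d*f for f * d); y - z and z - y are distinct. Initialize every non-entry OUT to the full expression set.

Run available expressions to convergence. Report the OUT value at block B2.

Converged values:
  B0:   IN={}   OUT={}
  B1:   IN={}   OUT={c+d}
  B2:   IN={c+d}   OUT={c+d}
  B3:   IN={c+d}   OUT={}
  B4:   IN={}   OUT={}
  B5:   IN={}   OUT={a+f}
  B6:   IN={}   OUT={}

Merge at B2: IN[B2] = OUT[B1] = {c+d}
Applying B2's transfer function to that IN value gives OUT[B2] (row B2 above).

Answer: {c+d}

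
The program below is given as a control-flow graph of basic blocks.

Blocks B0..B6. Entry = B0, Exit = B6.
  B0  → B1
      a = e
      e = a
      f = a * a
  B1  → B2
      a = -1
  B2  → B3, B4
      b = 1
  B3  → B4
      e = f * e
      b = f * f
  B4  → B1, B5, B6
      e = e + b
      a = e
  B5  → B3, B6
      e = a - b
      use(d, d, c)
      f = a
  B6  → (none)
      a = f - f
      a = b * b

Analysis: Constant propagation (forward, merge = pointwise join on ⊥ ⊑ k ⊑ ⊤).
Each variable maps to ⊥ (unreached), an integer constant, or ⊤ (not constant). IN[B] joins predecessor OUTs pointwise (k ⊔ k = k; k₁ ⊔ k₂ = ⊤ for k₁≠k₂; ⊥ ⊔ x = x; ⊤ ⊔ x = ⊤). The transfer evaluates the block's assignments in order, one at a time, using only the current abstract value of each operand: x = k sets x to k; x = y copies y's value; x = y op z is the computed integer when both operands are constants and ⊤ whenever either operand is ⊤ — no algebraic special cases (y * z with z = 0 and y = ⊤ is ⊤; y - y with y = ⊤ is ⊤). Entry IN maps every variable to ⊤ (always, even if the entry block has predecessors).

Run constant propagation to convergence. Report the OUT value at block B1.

Converged values:
  B0: | IN=(all ⊤) | OUT=(all ⊤)
  B1: | IN=(all ⊤) | OUT={a:-1; rest ⊤}
  B2: | IN={a:-1; rest ⊤} | OUT={a:-1, b:1; rest ⊤}
  B3: | IN=(all ⊤) | OUT=(all ⊤)
  B4: | IN=(all ⊤) | OUT=(all ⊤)
  B5: | IN=(all ⊤) | OUT=(all ⊤)
  B6: | IN=(all ⊤) | OUT=(all ⊤)

Merge at B1: IN[B1] = OUT[B0] ⊔ OUT[B4] = {a: ⊤, b: ⊤, c: ⊤, d: ⊤, e: ⊤, f: ⊤}
Applying B1's transfer function to that IN value gives OUT[B1] (row B1 above).

Answer: {a: -1, b: ⊤, c: ⊤, d: ⊤, e: ⊤, f: ⊤}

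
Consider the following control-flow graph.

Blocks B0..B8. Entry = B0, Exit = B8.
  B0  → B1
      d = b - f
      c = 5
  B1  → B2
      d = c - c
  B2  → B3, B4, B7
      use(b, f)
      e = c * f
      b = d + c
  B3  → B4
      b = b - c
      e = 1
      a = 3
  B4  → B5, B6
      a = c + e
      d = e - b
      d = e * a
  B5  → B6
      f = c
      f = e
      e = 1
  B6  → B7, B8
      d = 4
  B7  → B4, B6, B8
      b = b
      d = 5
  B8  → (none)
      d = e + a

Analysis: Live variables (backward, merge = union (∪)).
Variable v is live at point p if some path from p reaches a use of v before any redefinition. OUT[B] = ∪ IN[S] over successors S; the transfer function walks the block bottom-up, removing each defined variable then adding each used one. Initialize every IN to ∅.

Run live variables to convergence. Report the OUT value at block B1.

Answer: {a, b, c, d, f}

Trace:
Per-block solution:
  B0: | IN={a, b, f} | OUT={a, b, c, f}
  B1: | IN={a, b, c, f} | OUT={a, b, c, d, f}
  B2: | IN={a, b, c, d, f} | OUT={a, b, c, e}
  B3: | IN={b, c} | OUT={b, c, e}
  B4: | IN={b, c, e} | OUT={a, b, c, e}
  B5: | IN={a, b, c, e} | OUT={a, b, c, e}
  B6: | IN={a, b, c, e} | OUT={a, b, c, e}
  B7: | IN={a, b, c, e} | OUT={a, b, c, e}
  B8: | IN={a, e} | OUT={}

Merge at B1: OUT[B1] = IN[B2] = {a, b, c, d, f}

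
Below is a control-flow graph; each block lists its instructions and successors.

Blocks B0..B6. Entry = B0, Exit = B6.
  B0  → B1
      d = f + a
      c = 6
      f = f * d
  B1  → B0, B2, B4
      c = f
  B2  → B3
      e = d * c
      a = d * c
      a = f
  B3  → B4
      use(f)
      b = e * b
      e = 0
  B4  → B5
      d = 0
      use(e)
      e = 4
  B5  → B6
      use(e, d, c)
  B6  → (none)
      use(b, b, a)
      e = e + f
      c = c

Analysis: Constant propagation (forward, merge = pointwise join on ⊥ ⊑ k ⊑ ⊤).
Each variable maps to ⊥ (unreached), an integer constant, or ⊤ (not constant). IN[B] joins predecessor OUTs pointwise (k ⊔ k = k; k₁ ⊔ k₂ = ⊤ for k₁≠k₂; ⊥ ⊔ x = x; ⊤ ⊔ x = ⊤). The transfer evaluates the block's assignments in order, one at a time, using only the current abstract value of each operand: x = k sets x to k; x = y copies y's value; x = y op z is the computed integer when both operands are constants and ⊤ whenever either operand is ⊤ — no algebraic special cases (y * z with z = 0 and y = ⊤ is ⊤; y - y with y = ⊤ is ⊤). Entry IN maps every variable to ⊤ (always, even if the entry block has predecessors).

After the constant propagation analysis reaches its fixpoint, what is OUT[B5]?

Answer: {a: ⊤, b: ⊤, c: ⊤, d: 0, e: 4, f: ⊤}

Working:
Converged values:
  B0:   IN=(all ⊤)   OUT={c:6; rest ⊤}
  B1:   IN={c:6; rest ⊤}   OUT=(all ⊤)
  B2:   IN=(all ⊤)   OUT=(all ⊤)
  B3:   IN=(all ⊤)   OUT={e:0; rest ⊤}
  B4:   IN=(all ⊤)   OUT={d:0, e:4; rest ⊤}
  B5:   IN={d:0, e:4; rest ⊤}   OUT={d:0, e:4; rest ⊤}
  B6:   IN={d:0, e:4; rest ⊤}   OUT={d:0; rest ⊤}

Merge at B5: IN[B5] = OUT[B4] = {a: ⊤, b: ⊤, c: ⊤, d: 0, e: 4, f: ⊤}
Applying B5's transfer function to that IN value gives OUT[B5] (row B5 above).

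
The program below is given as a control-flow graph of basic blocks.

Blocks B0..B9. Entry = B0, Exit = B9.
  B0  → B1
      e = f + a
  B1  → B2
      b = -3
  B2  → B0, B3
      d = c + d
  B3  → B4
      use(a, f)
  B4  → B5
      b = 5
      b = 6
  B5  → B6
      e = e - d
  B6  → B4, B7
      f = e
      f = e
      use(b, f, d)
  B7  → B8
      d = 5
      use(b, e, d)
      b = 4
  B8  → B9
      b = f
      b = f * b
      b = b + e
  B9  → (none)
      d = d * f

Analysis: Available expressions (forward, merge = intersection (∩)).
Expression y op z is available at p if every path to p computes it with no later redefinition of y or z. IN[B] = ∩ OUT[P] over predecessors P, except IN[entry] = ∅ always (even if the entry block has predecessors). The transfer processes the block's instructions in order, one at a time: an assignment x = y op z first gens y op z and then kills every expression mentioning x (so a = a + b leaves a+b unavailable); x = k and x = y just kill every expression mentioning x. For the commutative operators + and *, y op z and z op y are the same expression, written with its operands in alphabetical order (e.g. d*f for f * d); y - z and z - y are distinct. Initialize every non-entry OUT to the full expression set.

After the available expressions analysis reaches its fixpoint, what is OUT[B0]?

Converged values:
  B0:  IN={}  OUT={a+f}
  B1:  IN={a+f}  OUT={a+f}
  B2:  IN={a+f}  OUT={a+f}
  B3:  IN={a+f}  OUT={a+f}
  B4:  IN={}  OUT={}
  B5:  IN={}  OUT={}
  B6:  IN={}  OUT={}
  B7:  IN={}  OUT={}
  B8:  IN={}  OUT={}
  B9:  IN={}  OUT={}

Merge at B0 (entry node, so the boundary value {} is joined with the incoming edge(s)): IN[B0] = {} ∩ OUT[B2] = {}
Applying B0's transfer function to that IN value gives OUT[B0] (row B0 above).

Answer: {a+f}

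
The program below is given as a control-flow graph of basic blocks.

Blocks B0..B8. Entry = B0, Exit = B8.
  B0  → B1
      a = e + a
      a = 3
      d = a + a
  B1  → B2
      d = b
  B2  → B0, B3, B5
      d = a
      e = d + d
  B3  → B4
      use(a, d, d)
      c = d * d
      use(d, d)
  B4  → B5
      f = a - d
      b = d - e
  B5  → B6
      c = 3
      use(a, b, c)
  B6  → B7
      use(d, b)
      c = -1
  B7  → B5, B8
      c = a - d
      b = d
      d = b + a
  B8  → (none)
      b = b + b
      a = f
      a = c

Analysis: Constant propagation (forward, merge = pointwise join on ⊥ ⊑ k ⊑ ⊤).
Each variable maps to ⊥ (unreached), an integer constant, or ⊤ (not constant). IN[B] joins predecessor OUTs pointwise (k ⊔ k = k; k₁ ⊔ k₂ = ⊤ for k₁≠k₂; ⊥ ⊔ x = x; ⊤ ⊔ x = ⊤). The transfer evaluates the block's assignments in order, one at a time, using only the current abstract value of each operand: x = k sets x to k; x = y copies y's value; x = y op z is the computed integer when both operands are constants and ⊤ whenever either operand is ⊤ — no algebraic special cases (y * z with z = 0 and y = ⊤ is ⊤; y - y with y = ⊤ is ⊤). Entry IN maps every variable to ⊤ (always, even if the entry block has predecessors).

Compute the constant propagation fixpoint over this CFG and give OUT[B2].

Answer: {a: 3, b: ⊤, c: ⊤, d: 3, e: 6, f: ⊤}

Trace:
Converged values:
  B0:   IN=(all ⊤)   OUT={a:3, d:6; rest ⊤}
  B1:   IN={a:3, d:6; rest ⊤}   OUT={a:3; rest ⊤}
  B2:   IN={a:3; rest ⊤}   OUT={a:3, d:3, e:6; rest ⊤}
  B3:   IN={a:3, d:3, e:6; rest ⊤}   OUT={a:3, c:9, d:3, e:6; rest ⊤}
  B4:   IN={a:3, c:9, d:3, e:6; rest ⊤}   OUT={a:3, b:-3, c:9, d:3, e:6, f:0; rest ⊤}
  B5:   IN={a:3, e:6; rest ⊤}   OUT={a:3, c:3, e:6; rest ⊤}
  B6:   IN={a:3, c:3, e:6; rest ⊤}   OUT={a:3, c:-1, e:6; rest ⊤}
  B7:   IN={a:3, c:-1, e:6; rest ⊤}   OUT={a:3, e:6; rest ⊤}
  B8:   IN={a:3, e:6; rest ⊤}   OUT={e:6; rest ⊤}

Merge at B2: IN[B2] = OUT[B1] = {a: 3, b: ⊤, c: ⊤, d: ⊤, e: ⊤, f: ⊤}
Applying B2's transfer function to that IN value gives OUT[B2] (row B2 above).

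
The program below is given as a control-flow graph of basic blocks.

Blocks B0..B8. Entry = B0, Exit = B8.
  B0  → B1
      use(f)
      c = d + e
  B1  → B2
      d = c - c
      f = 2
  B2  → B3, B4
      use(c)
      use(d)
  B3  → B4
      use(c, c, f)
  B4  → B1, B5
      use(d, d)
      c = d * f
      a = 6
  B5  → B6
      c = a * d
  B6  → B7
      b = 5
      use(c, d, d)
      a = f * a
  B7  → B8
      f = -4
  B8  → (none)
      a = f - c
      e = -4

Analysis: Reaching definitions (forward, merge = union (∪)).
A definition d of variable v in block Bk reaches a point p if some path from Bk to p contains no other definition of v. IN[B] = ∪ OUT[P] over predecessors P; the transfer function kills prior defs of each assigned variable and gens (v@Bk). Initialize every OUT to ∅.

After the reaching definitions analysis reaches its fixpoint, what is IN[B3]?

Converged values:
  B0:   IN={}   OUT={c@B0}
  B1:   IN={a@B4, c@B0, c@B4, d@B1, f@B1}   OUT={a@B4, c@B0, c@B4, d@B1, f@B1}
  B2:   IN={a@B4, c@B0, c@B4, d@B1, f@B1}   OUT={a@B4, c@B0, c@B4, d@B1, f@B1}
  B3:   IN={a@B4, c@B0, c@B4, d@B1, f@B1}   OUT={a@B4, c@B0, c@B4, d@B1, f@B1}
  B4:   IN={a@B4, c@B0, c@B4, d@B1, f@B1}   OUT={a@B4, c@B4, d@B1, f@B1}
  B5:   IN={a@B4, c@B4, d@B1, f@B1}   OUT={a@B4, c@B5, d@B1, f@B1}
  B6:   IN={a@B4, c@B5, d@B1, f@B1}   OUT={a@B6, b@B6, c@B5, d@B1, f@B1}
  B7:   IN={a@B6, b@B6, c@B5, d@B1, f@B1}   OUT={a@B6, b@B6, c@B5, d@B1, f@B7}
  B8:   IN={a@B6, b@B6, c@B5, d@B1, f@B7}   OUT={a@B8, b@B6, c@B5, d@B1, e@B8, f@B7}

Merge at B3: IN[B3] = OUT[B2] = {a@B4, c@B0, c@B4, d@B1, f@B1}

Answer: {a@B4, c@B0, c@B4, d@B1, f@B1}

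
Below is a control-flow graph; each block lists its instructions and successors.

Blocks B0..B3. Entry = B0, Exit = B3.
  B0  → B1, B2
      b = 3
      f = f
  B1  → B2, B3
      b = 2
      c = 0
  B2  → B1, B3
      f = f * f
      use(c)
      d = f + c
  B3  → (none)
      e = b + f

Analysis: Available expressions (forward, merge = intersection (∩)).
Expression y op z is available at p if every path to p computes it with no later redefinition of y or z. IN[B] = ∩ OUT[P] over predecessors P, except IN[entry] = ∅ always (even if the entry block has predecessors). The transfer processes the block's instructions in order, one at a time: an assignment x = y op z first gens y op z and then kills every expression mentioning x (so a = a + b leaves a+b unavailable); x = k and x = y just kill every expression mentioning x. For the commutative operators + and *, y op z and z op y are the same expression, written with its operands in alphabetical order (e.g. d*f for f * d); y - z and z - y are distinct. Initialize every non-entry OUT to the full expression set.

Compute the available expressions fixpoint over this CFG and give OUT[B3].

Fixpoint table:
  B0: | IN={} | OUT={}
  B1: | IN={} | OUT={}
  B2: | IN={} | OUT={c+f}
  B3: | IN={} | OUT={b+f}

Merge at B3: IN[B3] = OUT[B1] ∩ OUT[B2] = {}
Applying B3's transfer function to that IN value gives OUT[B3] (row B3 above).

Answer: {b+f}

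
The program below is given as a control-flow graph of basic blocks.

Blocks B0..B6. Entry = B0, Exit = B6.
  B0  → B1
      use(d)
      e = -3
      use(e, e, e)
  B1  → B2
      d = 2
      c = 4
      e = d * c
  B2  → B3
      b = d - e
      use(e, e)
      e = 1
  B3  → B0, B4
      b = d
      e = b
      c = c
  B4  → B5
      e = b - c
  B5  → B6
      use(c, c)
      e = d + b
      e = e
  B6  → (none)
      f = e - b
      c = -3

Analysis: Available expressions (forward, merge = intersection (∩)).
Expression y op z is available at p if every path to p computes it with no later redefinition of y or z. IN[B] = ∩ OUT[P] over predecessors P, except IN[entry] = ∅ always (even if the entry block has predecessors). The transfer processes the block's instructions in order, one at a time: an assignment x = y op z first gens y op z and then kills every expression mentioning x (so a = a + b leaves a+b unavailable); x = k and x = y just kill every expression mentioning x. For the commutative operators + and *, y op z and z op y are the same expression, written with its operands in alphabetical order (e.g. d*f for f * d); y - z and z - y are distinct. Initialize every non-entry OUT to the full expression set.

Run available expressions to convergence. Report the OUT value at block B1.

Answer: {c*d}

Trace:
Per-block solution:
  B0:  IN={}  OUT={}
  B1:  IN={}  OUT={c*d}
  B2:  IN={c*d}  OUT={c*d}
  B3:  IN={c*d}  OUT={}
  B4:  IN={}  OUT={b-c}
  B5:  IN={b-c}  OUT={b+d, b-c}
  B6:  IN={b+d, b-c}  OUT={b+d, e-b}

Merge at B1: IN[B1] = OUT[B0] = {}
Applying B1's transfer function to that IN value gives OUT[B1] (row B1 above).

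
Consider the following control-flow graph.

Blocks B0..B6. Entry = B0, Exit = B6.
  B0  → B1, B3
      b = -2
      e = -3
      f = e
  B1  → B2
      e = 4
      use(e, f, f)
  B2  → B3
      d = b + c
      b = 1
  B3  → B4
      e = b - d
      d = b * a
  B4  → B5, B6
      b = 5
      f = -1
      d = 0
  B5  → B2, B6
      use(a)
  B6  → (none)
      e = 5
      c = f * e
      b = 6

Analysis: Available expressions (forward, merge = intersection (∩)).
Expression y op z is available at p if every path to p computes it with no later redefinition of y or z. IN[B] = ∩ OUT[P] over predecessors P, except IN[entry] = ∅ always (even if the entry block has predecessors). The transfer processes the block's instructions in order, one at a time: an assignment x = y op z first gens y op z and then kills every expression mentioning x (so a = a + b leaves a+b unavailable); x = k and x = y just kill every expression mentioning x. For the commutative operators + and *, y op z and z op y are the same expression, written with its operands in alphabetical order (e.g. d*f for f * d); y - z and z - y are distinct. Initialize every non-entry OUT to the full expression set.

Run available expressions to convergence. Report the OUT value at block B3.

Answer: {a*b}

Working:
Per-block solution:
  B0:   IN={}   OUT={}
  B1:   IN={}   OUT={}
  B2:   IN={}   OUT={}
  B3:   IN={}   OUT={a*b}
  B4:   IN={a*b}   OUT={}
  B5:   IN={}   OUT={}
  B6:   IN={}   OUT={e*f}

Merge at B3: IN[B3] = OUT[B0] ∩ OUT[B2] = {}
Applying B3's transfer function to that IN value gives OUT[B3] (row B3 above).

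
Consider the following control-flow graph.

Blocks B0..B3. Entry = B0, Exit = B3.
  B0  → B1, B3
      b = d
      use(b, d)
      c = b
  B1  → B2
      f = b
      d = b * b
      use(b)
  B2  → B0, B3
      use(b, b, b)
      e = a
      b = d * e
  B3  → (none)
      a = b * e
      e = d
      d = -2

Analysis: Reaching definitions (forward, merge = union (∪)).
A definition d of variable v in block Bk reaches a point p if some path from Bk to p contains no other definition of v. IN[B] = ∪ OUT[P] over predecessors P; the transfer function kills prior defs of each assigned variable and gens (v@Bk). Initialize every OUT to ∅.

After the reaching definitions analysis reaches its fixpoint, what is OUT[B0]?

Converged values:
  B0: | IN={b@B2, c@B0, d@B1, e@B2, f@B1} | OUT={b@B0, c@B0, d@B1, e@B2, f@B1}
  B1: | IN={b@B0, c@B0, d@B1, e@B2, f@B1} | OUT={b@B0, c@B0, d@B1, e@B2, f@B1}
  B2: | IN={b@B0, c@B0, d@B1, e@B2, f@B1} | OUT={b@B2, c@B0, d@B1, e@B2, f@B1}
  B3: | IN={b@B0, b@B2, c@B0, d@B1, e@B2, f@B1} | OUT={a@B3, b@B0, b@B2, c@B0, d@B3, e@B3, f@B1}

Merge at B0 (entry node, so the boundary value {} is joined with the incoming edge(s)): IN[B0] = {} ⊔ OUT[B2] = {b@B2, c@B0, d@B1, e@B2, f@B1}
Applying B0's transfer function to that IN value gives OUT[B0] (row B0 above).

Answer: {b@B0, c@B0, d@B1, e@B2, f@B1}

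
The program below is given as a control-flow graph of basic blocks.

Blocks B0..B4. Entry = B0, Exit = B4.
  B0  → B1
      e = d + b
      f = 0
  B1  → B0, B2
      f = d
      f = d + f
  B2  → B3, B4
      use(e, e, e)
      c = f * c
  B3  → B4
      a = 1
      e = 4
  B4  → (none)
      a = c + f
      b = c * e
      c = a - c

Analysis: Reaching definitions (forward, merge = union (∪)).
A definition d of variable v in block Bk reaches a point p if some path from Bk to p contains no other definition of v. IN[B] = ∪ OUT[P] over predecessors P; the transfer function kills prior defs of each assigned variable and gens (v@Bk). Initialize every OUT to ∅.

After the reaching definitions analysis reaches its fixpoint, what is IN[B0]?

Fixpoint table:
  B0: | IN={e@B0, f@B1} | OUT={e@B0, f@B0}
  B1: | IN={e@B0, f@B0} | OUT={e@B0, f@B1}
  B2: | IN={e@B0, f@B1} | OUT={c@B2, e@B0, f@B1}
  B3: | IN={c@B2, e@B0, f@B1} | OUT={a@B3, c@B2, e@B3, f@B1}
  B4: | IN={a@B3, c@B2, e@B0, e@B3, f@B1} | OUT={a@B4, b@B4, c@B4, e@B0, e@B3, f@B1}

Merge at B0 (entry node, so the boundary value {} is joined with the incoming edge(s)): IN[B0] = {} ⊔ OUT[B1] = {e@B0, f@B1}

Answer: {e@B0, f@B1}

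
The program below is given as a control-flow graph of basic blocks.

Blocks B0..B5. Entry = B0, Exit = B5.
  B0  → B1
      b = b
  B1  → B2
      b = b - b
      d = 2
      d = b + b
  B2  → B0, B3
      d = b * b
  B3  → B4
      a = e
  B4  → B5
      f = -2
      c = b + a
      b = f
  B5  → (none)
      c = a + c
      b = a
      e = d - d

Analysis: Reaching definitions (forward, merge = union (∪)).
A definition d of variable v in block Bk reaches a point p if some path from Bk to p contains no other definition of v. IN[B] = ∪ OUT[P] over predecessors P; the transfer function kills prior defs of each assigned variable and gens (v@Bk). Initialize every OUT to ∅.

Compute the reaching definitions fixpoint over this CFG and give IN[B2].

Answer: {b@B1, d@B1}

Working:
Fixpoint table:
  B0: | IN={b@B1, d@B2} | OUT={b@B0, d@B2}
  B1: | IN={b@B0, d@B2} | OUT={b@B1, d@B1}
  B2: | IN={b@B1, d@B1} | OUT={b@B1, d@B2}
  B3: | IN={b@B1, d@B2} | OUT={a@B3, b@B1, d@B2}
  B4: | IN={a@B3, b@B1, d@B2} | OUT={a@B3, b@B4, c@B4, d@B2, f@B4}
  B5: | IN={a@B3, b@B4, c@B4, d@B2, f@B4} | OUT={a@B3, b@B5, c@B5, d@B2, e@B5, f@B4}

Merge at B2: IN[B2] = OUT[B1] = {b@B1, d@B1}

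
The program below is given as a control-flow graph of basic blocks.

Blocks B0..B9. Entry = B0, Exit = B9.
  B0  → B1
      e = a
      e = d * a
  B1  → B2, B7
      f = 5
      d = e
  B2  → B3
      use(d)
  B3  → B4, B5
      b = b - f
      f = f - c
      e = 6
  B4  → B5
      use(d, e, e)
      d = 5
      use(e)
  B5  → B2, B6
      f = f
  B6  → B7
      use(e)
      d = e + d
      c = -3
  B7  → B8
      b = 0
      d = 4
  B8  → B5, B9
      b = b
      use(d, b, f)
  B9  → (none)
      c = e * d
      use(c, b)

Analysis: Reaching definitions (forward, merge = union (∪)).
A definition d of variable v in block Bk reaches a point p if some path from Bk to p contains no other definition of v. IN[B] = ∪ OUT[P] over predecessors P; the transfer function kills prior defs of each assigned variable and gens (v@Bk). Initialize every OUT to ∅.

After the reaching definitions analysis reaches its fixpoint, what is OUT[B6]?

Answer: {b@B3, b@B8, c@B6, d@B6, e@B0, e@B3, f@B5}

Working:
Converged values:
  B0: | IN={} | OUT={e@B0}
  B1: | IN={e@B0} | OUT={d@B1, e@B0, f@B1}
  B2: | IN={b@B3, b@B8, c@B6, d@B1, d@B4, d@B7, e@B0, e@B3, f@B1, f@B5} | OUT={b@B3, b@B8, c@B6, d@B1, d@B4, d@B7, e@B0, e@B3, f@B1, f@B5}
  B3: | IN={b@B3, b@B8, c@B6, d@B1, d@B4, d@B7, e@B0, e@B3, f@B1, f@B5} | OUT={b@B3, c@B6, d@B1, d@B4, d@B7, e@B3, f@B3}
  B4: | IN={b@B3, c@B6, d@B1, d@B4, d@B7, e@B3, f@B3} | OUT={b@B3, c@B6, d@B4, e@B3, f@B3}
  B5: | IN={b@B3, b@B8, c@B6, d@B1, d@B4, d@B7, e@B0, e@B3, f@B1, f@B3, f@B5} | OUT={b@B3, b@B8, c@B6, d@B1, d@B4, d@B7, e@B0, e@B3, f@B5}
  B6: | IN={b@B3, b@B8, c@B6, d@B1, d@B4, d@B7, e@B0, e@B3, f@B5} | OUT={b@B3, b@B8, c@B6, d@B6, e@B0, e@B3, f@B5}
  B7: | IN={b@B3, b@B8, c@B6, d@B1, d@B6, e@B0, e@B3, f@B1, f@B5} | OUT={b@B7, c@B6, d@B7, e@B0, e@B3, f@B1, f@B5}
  B8: | IN={b@B7, c@B6, d@B7, e@B0, e@B3, f@B1, f@B5} | OUT={b@B8, c@B6, d@B7, e@B0, e@B3, f@B1, f@B5}
  B9: | IN={b@B8, c@B6, d@B7, e@B0, e@B3, f@B1, f@B5} | OUT={b@B8, c@B9, d@B7, e@B0, e@B3, f@B1, f@B5}

Merge at B6: IN[B6] = OUT[B5] = {b@B3, b@B8, c@B6, d@B1, d@B4, d@B7, e@B0, e@B3, f@B5}
Applying B6's transfer function to that IN value gives OUT[B6] (row B6 above).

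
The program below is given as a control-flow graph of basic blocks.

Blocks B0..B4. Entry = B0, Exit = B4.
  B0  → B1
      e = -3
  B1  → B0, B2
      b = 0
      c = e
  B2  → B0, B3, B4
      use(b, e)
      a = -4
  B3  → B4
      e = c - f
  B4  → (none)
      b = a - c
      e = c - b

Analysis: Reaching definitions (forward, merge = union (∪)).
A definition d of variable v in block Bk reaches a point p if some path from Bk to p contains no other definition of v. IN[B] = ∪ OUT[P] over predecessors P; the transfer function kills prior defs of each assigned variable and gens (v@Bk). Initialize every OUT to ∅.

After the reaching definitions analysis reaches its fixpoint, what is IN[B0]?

Per-block solution:
  B0:   IN={a@B2, b@B1, c@B1, e@B0}   OUT={a@B2, b@B1, c@B1, e@B0}
  B1:   IN={a@B2, b@B1, c@B1, e@B0}   OUT={a@B2, b@B1, c@B1, e@B0}
  B2:   IN={a@B2, b@B1, c@B1, e@B0}   OUT={a@B2, b@B1, c@B1, e@B0}
  B3:   IN={a@B2, b@B1, c@B1, e@B0}   OUT={a@B2, b@B1, c@B1, e@B3}
  B4:   IN={a@B2, b@B1, c@B1, e@B0, e@B3}   OUT={a@B2, b@B4, c@B1, e@B4}

Merge at B0 (entry node, so the boundary value {} is joined with the incoming edge(s)): IN[B0] = {} ⊔ OUT[B1] ⊔ OUT[B2] = {a@B2, b@B1, c@B1, e@B0}

Answer: {a@B2, b@B1, c@B1, e@B0}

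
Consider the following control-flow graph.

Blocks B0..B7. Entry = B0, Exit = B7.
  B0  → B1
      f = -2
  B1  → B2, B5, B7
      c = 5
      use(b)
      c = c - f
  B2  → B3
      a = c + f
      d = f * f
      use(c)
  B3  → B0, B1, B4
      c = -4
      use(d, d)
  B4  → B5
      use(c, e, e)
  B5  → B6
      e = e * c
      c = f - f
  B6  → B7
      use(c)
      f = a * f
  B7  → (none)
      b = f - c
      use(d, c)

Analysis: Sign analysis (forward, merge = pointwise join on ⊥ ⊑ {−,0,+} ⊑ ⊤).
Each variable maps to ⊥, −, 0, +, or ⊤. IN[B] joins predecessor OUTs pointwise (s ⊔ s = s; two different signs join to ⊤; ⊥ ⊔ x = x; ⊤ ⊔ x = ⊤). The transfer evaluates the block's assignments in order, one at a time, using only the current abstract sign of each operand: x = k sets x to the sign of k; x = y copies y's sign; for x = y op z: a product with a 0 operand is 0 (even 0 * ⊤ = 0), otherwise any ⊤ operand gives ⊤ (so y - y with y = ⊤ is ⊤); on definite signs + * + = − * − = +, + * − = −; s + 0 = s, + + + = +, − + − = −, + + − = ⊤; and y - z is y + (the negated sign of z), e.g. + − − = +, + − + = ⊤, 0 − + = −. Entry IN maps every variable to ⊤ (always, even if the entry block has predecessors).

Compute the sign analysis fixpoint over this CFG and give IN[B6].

Fixpoint table:
  B0:   IN=(all ⊤)   OUT={f:-; rest ⊤}
  B1:   IN={f:-; rest ⊤}   OUT={c:+, f:-; rest ⊤}
  B2:   IN={c:+, f:-; rest ⊤}   OUT={c:+, d:+, f:-; rest ⊤}
  B3:   IN={c:+, d:+, f:-; rest ⊤}   OUT={c:-, d:+, f:-; rest ⊤}
  B4:   IN={c:-, d:+, f:-; rest ⊤}   OUT={c:-, d:+, f:-; rest ⊤}
  B5:   IN={f:-; rest ⊤}   OUT={f:-; rest ⊤}
  B6:   IN={f:-; rest ⊤}   OUT=(all ⊤)
  B7:   IN=(all ⊤)   OUT=(all ⊤)

Merge at B6: IN[B6] = OUT[B5] = {a: ⊤, b: ⊤, c: ⊤, d: ⊤, e: ⊤, f: -}

Answer: {a: ⊤, b: ⊤, c: ⊤, d: ⊤, e: ⊤, f: -}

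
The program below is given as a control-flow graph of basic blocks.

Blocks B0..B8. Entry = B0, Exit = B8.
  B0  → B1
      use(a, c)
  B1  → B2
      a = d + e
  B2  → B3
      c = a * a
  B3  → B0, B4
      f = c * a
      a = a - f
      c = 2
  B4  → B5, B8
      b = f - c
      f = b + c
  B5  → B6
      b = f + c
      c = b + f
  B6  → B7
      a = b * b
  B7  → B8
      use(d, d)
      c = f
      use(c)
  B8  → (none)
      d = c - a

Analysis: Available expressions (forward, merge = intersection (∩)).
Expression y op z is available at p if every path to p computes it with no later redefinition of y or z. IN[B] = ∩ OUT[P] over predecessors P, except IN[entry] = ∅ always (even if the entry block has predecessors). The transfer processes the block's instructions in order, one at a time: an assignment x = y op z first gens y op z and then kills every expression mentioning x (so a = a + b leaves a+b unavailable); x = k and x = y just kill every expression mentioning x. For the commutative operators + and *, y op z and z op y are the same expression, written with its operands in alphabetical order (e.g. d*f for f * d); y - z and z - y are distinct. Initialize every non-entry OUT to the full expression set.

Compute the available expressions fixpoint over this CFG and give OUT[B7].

Answer: {b*b, b+f, d+e}

Trace:
Converged values:
  B0: | IN={} | OUT={}
  B1: | IN={} | OUT={d+e}
  B2: | IN={d+e} | OUT={a*a, d+e}
  B3: | IN={a*a, d+e} | OUT={d+e}
  B4: | IN={d+e} | OUT={b+c, d+e}
  B5: | IN={b+c, d+e} | OUT={b+f, d+e}
  B6: | IN={b+f, d+e} | OUT={b*b, b+f, d+e}
  B7: | IN={b*b, b+f, d+e} | OUT={b*b, b+f, d+e}
  B8: | IN={d+e} | OUT={c-a}

Merge at B7: IN[B7] = OUT[B6] = {b*b, b+f, d+e}
Applying B7's transfer function to that IN value gives OUT[B7] (row B7 above).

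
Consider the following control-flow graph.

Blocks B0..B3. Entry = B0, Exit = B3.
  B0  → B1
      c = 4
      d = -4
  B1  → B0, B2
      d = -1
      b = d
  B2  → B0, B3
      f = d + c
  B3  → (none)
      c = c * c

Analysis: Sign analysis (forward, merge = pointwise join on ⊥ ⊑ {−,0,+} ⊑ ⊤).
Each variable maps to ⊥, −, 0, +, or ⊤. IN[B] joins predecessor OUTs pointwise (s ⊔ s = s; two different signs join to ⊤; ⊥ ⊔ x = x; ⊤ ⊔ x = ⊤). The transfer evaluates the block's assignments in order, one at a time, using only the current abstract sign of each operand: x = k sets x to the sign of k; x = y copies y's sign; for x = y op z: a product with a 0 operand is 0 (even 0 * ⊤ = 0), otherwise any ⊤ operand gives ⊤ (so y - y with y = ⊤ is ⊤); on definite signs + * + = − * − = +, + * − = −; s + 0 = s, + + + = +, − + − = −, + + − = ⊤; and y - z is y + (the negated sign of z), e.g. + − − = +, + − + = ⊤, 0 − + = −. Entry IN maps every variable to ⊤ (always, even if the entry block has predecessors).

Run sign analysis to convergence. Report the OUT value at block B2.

Answer: {a: ⊤, b: -, c: +, d: -, e: ⊤, f: ⊤}

Working:
Fixpoint table:
  B0:  IN=(all ⊤)  OUT={c:+, d:-; rest ⊤}
  B1:  IN={c:+, d:-; rest ⊤}  OUT={b:-, c:+, d:-; rest ⊤}
  B2:  IN={b:-, c:+, d:-; rest ⊤}  OUT={b:-, c:+, d:-; rest ⊤}
  B3:  IN={b:-, c:+, d:-; rest ⊤}  OUT={b:-, c:+, d:-; rest ⊤}

Merge at B2: IN[B2] = OUT[B1] = {a: ⊤, b: -, c: +, d: -, e: ⊤, f: ⊤}
Applying B2's transfer function to that IN value gives OUT[B2] (row B2 above).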